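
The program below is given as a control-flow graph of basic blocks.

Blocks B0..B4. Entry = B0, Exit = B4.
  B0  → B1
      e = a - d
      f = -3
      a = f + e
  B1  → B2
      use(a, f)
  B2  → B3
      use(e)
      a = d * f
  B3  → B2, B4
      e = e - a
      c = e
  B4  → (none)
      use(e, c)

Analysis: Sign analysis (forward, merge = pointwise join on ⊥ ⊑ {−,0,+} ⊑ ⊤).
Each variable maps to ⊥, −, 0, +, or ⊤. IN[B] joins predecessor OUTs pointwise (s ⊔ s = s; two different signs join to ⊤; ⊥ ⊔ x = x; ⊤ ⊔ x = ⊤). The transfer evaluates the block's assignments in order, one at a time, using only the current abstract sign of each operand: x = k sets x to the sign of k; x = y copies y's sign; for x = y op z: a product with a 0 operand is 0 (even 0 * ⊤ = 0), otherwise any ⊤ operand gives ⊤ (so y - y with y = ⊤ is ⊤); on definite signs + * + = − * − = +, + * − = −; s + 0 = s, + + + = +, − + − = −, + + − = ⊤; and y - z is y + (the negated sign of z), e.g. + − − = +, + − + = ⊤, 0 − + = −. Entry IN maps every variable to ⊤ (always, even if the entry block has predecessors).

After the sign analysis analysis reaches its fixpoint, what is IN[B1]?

Answer: {a: ⊤, b: ⊤, c: ⊤, d: ⊤, e: ⊤, f: -}

Trace:
Fixpoint table:
  B0: | IN=(all ⊤) | OUT={f:-; rest ⊤}
  B1: | IN={f:-; rest ⊤} | OUT={f:-; rest ⊤}
  B2: | IN={f:-; rest ⊤} | OUT={f:-; rest ⊤}
  B3: | IN={f:-; rest ⊤} | OUT={f:-; rest ⊤}
  B4: | IN={f:-; rest ⊤} | OUT={f:-; rest ⊤}

Merge at B1: IN[B1] = OUT[B0] = {a: ⊤, b: ⊤, c: ⊤, d: ⊤, e: ⊤, f: -}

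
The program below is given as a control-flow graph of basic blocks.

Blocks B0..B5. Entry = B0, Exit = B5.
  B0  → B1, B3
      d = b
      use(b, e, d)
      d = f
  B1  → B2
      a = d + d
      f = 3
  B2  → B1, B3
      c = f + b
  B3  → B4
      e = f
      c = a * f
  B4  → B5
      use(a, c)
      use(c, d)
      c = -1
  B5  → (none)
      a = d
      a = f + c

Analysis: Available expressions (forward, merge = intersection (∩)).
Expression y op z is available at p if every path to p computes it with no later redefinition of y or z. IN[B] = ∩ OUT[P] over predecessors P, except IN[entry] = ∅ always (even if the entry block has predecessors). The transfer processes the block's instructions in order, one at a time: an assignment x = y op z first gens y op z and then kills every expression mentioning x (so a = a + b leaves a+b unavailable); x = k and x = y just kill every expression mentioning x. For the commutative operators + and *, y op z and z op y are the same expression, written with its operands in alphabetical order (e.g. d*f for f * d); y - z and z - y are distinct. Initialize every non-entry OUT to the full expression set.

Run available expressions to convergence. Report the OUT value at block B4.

Converged values:
  B0: | IN={} | OUT={}
  B1: | IN={} | OUT={d+d}
  B2: | IN={d+d} | OUT={b+f, d+d}
  B3: | IN={} | OUT={a*f}
  B4: | IN={a*f} | OUT={a*f}
  B5: | IN={a*f} | OUT={c+f}

Merge at B4: IN[B4] = OUT[B3] = {a*f}
Applying B4's transfer function to that IN value gives OUT[B4] (row B4 above).

Answer: {a*f}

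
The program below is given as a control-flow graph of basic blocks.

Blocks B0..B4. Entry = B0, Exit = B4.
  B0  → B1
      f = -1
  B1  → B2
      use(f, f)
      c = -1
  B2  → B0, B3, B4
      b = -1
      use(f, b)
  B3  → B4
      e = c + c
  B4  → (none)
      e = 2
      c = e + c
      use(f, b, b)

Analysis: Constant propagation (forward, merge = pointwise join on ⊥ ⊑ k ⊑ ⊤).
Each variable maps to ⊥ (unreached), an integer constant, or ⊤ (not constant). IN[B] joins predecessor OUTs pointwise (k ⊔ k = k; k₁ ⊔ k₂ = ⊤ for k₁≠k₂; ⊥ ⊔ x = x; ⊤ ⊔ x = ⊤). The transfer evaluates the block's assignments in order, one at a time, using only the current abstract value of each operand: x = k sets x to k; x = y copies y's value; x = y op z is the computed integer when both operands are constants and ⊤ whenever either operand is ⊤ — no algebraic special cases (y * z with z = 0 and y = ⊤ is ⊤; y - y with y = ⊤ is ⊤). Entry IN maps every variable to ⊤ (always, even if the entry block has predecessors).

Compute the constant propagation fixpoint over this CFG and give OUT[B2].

Answer: {a: ⊤, b: -1, c: -1, d: ⊤, e: ⊤, f: -1}

Working:
Fixpoint table:
  B0:  IN=(all ⊤)  OUT={f:-1; rest ⊤}
  B1:  IN={f:-1; rest ⊤}  OUT={c:-1, f:-1; rest ⊤}
  B2:  IN={c:-1, f:-1; rest ⊤}  OUT={b:-1, c:-1, f:-1; rest ⊤}
  B3:  IN={b:-1, c:-1, f:-1; rest ⊤}  OUT={b:-1, c:-1, e:-2, f:-1; rest ⊤}
  B4:  IN={b:-1, c:-1, f:-1; rest ⊤}  OUT={b:-1, c:1, e:2, f:-1; rest ⊤}

Merge at B2: IN[B2] = OUT[B1] = {a: ⊤, b: ⊤, c: -1, d: ⊤, e: ⊤, f: -1}
Applying B2's transfer function to that IN value gives OUT[B2] (row B2 above).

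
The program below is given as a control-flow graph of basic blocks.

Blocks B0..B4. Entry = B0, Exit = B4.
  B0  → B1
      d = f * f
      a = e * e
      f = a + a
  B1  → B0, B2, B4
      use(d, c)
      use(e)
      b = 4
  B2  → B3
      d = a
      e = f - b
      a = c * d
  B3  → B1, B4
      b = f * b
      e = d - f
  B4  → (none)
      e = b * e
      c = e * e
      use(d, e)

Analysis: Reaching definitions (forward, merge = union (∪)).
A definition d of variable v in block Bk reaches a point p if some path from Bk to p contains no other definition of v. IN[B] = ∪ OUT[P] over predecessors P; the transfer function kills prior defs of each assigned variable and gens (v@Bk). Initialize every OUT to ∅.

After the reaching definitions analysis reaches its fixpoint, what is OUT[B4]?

Answer: {a@B0, a@B2, b@B1, b@B3, c@B4, d@B0, d@B2, e@B4, f@B0}

Trace:
Per-block solution:
  B0:   IN={a@B0, a@B2, b@B1, d@B0, d@B2, e@B3, f@B0}   OUT={a@B0, b@B1, d@B0, e@B3, f@B0}
  B1:   IN={a@B0, a@B2, b@B1, b@B3, d@B0, d@B2, e@B3, f@B0}   OUT={a@B0, a@B2, b@B1, d@B0, d@B2, e@B3, f@B0}
  B2:   IN={a@B0, a@B2, b@B1, d@B0, d@B2, e@B3, f@B0}   OUT={a@B2, b@B1, d@B2, e@B2, f@B0}
  B3:   IN={a@B2, b@B1, d@B2, e@B2, f@B0}   OUT={a@B2, b@B3, d@B2, e@B3, f@B0}
  B4:   IN={a@B0, a@B2, b@B1, b@B3, d@B0, d@B2, e@B3, f@B0}   OUT={a@B0, a@B2, b@B1, b@B3, c@B4, d@B0, d@B2, e@B4, f@B0}

Merge at B4: IN[B4] = OUT[B1] ⊔ OUT[B3] = {a@B0, a@B2, b@B1, b@B3, d@B0, d@B2, e@B3, f@B0}
Applying B4's transfer function to that IN value gives OUT[B4] (row B4 above).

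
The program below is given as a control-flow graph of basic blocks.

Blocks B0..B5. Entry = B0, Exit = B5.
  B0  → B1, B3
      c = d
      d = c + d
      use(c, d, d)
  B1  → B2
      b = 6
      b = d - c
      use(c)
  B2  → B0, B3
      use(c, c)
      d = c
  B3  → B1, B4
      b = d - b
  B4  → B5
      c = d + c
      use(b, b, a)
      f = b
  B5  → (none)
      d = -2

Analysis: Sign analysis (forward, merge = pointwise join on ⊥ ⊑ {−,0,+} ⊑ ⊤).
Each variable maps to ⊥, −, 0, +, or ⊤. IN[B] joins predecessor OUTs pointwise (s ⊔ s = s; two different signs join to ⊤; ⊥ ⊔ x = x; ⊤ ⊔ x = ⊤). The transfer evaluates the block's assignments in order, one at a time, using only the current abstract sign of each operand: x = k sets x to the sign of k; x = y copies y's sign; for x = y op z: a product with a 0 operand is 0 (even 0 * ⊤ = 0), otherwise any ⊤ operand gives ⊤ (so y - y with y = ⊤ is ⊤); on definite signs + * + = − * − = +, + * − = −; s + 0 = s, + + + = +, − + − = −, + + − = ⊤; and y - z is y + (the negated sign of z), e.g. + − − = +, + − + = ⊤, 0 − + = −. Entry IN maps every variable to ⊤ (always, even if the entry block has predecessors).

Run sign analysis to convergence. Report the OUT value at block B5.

Converged values:
  B0:  IN=(all ⊤)  OUT=(all ⊤)
  B1:  IN=(all ⊤)  OUT=(all ⊤)
  B2:  IN=(all ⊤)  OUT=(all ⊤)
  B3:  IN=(all ⊤)  OUT=(all ⊤)
  B4:  IN=(all ⊤)  OUT=(all ⊤)
  B5:  IN=(all ⊤)  OUT={d:-; rest ⊤}

Merge at B5: IN[B5] = OUT[B4] = {a: ⊤, b: ⊤, c: ⊤, d: ⊤, e: ⊤, f: ⊤}
Applying B5's transfer function to that IN value gives OUT[B5] (row B5 above).

Answer: {a: ⊤, b: ⊤, c: ⊤, d: -, e: ⊤, f: ⊤}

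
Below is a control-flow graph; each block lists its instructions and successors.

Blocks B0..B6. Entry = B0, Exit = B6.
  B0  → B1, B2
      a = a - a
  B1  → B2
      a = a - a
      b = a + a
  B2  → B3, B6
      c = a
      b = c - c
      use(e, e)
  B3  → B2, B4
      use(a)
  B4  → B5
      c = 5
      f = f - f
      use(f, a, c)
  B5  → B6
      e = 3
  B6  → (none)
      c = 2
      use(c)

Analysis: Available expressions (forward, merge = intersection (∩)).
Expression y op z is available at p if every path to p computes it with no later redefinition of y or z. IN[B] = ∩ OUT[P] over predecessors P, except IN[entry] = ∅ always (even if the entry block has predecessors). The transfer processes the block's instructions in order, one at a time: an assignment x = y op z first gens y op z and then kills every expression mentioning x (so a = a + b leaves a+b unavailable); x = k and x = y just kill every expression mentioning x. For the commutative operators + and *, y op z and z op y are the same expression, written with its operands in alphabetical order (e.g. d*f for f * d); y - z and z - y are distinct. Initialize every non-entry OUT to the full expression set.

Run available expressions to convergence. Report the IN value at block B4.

Per-block solution:
  B0:   IN={}   OUT={}
  B1:   IN={}   OUT={a+a}
  B2:   IN={}   OUT={c-c}
  B3:   IN={c-c}   OUT={c-c}
  B4:   IN={c-c}   OUT={}
  B5:   IN={}   OUT={}
  B6:   IN={}   OUT={}

Merge at B4: IN[B4] = OUT[B3] = {c-c}

Answer: {c-c}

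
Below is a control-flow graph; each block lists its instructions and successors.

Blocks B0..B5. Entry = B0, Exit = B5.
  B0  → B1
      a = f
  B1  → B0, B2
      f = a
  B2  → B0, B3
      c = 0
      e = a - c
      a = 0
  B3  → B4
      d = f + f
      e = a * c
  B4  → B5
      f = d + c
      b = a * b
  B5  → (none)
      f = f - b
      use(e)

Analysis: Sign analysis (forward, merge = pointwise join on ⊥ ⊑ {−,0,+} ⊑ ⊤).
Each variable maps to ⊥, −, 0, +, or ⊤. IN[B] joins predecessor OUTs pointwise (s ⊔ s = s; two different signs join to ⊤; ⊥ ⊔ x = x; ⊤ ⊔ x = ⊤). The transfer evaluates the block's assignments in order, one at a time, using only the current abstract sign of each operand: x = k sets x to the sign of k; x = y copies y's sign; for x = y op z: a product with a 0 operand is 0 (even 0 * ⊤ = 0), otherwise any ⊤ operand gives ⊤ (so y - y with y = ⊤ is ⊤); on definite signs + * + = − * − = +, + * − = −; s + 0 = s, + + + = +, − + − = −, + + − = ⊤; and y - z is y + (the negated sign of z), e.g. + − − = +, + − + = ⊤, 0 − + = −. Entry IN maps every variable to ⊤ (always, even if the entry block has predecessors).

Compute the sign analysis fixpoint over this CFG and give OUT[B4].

Answer: {a: 0, b: 0, c: 0, d: ⊤, e: 0, f: ⊤}

Trace:
Per-block solution:
  B0:  IN=(all ⊤)  OUT=(all ⊤)
  B1:  IN=(all ⊤)  OUT=(all ⊤)
  B2:  IN=(all ⊤)  OUT={a:0, c:0; rest ⊤}
  B3:  IN={a:0, c:0; rest ⊤}  OUT={a:0, c:0, e:0; rest ⊤}
  B4:  IN={a:0, c:0, e:0; rest ⊤}  OUT={a:0, b:0, c:0, e:0; rest ⊤}
  B5:  IN={a:0, b:0, c:0, e:0; rest ⊤}  OUT={a:0, b:0, c:0, e:0; rest ⊤}

Merge at B4: IN[B4] = OUT[B3] = {a: 0, b: ⊤, c: 0, d: ⊤, e: 0, f: ⊤}
Applying B4's transfer function to that IN value gives OUT[B4] (row B4 above).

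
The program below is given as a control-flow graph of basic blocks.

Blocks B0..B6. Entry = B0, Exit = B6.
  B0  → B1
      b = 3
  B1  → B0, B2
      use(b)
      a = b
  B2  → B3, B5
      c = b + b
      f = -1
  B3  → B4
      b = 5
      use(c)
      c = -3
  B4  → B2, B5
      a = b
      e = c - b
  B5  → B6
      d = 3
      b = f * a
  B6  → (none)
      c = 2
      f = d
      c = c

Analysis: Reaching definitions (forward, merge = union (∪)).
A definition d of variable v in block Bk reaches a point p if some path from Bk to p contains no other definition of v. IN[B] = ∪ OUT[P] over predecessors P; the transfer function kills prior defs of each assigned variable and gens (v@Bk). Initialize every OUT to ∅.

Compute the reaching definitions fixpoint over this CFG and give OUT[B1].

Answer: {a@B1, b@B0}

Working:
Per-block solution:
  B0:   IN={a@B1, b@B0}   OUT={a@B1, b@B0}
  B1:   IN={a@B1, b@B0}   OUT={a@B1, b@B0}
  B2:   IN={a@B1, a@B4, b@B0, b@B3, c@B3, e@B4, f@B2}   OUT={a@B1, a@B4, b@B0, b@B3, c@B2, e@B4, f@B2}
  B3:   IN={a@B1, a@B4, b@B0, b@B3, c@B2, e@B4, f@B2}   OUT={a@B1, a@B4, b@B3, c@B3, e@B4, f@B2}
  B4:   IN={a@B1, a@B4, b@B3, c@B3, e@B4, f@B2}   OUT={a@B4, b@B3, c@B3, e@B4, f@B2}
  B5:   IN={a@B1, a@B4, b@B0, b@B3, c@B2, c@B3, e@B4, f@B2}   OUT={a@B1, a@B4, b@B5, c@B2, c@B3, d@B5, e@B4, f@B2}
  B6:   IN={a@B1, a@B4, b@B5, c@B2, c@B3, d@B5, e@B4, f@B2}   OUT={a@B1, a@B4, b@B5, c@B6, d@B5, e@B4, f@B6}

Merge at B1: IN[B1] = OUT[B0] = {a@B1, b@B0}
Applying B1's transfer function to that IN value gives OUT[B1] (row B1 above).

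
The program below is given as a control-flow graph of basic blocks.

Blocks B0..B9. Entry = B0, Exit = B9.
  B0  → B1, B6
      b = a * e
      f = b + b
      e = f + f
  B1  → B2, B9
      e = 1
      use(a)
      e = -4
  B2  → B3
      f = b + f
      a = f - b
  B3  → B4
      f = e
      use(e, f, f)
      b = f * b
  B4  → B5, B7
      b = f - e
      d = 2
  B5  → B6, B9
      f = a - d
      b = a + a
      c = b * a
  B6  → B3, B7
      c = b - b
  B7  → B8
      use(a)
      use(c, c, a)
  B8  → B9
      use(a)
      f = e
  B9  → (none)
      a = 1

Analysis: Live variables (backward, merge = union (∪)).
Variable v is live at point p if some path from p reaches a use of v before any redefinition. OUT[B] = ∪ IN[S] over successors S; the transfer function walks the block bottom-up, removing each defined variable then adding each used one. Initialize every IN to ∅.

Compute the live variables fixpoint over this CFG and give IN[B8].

Fixpoint table:
  B0:   IN={a, c, e}   OUT={a, b, c, e, f}
  B1:   IN={a, b, c, f}   OUT={b, c, e, f}
  B2:   IN={b, c, e, f}   OUT={a, b, c, e}
  B3:   IN={a, b, c, e}   OUT={a, c, e, f}
  B4:   IN={a, c, e, f}   OUT={a, c, d, e}
  B5:   IN={a, d, e}   OUT={a, b, e}
  B6:   IN={a, b, e}   OUT={a, b, c, e}
  B7:   IN={a, c, e}   OUT={a, e}
  B8:   IN={a, e}   OUT={}
  B9:   IN={}   OUT={}

Merge at B8: OUT[B8] = IN[B9] = {}
Applying B8's transfer function to that OUT value gives IN[B8] (row B8 above).

Answer: {a, e}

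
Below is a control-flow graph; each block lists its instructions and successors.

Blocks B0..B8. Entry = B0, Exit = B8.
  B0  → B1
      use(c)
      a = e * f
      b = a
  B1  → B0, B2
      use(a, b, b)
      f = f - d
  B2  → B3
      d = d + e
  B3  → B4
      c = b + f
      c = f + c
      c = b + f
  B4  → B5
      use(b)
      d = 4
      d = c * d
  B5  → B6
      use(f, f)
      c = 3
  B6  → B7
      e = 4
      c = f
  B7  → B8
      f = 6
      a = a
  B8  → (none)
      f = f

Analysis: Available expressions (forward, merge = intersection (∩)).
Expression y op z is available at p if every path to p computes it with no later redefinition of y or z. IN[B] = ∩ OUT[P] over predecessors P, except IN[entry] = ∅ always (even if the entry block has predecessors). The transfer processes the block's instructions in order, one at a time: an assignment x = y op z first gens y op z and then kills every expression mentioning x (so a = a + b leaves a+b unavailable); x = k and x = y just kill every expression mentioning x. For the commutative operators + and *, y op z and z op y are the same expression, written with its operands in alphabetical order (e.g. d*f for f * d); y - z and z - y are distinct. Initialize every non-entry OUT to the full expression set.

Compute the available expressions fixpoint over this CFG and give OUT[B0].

Converged values:
  B0:  IN={}  OUT={e*f}
  B1:  IN={e*f}  OUT={}
  B2:  IN={}  OUT={}
  B3:  IN={}  OUT={b+f}
  B4:  IN={b+f}  OUT={b+f}
  B5:  IN={b+f}  OUT={b+f}
  B6:  IN={b+f}  OUT={b+f}
  B7:  IN={b+f}  OUT={}
  B8:  IN={}  OUT={}

Merge at B0 (entry node, so the boundary value {} is joined with the incoming edge(s)): IN[B0] = {} ∩ OUT[B1] = {}
Applying B0's transfer function to that IN value gives OUT[B0] (row B0 above).

Answer: {e*f}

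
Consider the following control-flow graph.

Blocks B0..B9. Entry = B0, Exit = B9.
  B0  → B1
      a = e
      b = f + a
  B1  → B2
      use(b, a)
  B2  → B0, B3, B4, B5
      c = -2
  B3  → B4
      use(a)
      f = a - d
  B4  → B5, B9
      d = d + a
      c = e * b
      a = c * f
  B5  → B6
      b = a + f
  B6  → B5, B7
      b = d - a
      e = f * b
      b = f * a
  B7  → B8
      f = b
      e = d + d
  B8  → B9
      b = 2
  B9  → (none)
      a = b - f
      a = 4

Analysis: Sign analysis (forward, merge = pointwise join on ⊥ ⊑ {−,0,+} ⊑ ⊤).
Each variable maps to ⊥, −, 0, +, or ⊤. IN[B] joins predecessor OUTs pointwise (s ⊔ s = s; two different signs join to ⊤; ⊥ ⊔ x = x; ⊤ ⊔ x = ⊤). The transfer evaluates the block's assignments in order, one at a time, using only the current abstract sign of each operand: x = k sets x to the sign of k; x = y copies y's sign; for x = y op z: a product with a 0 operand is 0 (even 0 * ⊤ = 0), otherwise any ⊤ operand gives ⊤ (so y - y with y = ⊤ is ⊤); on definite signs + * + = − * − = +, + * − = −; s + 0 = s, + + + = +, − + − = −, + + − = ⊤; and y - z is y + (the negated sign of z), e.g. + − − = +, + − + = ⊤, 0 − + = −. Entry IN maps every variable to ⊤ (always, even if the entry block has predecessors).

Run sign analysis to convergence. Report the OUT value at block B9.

Fixpoint table:
  B0:   IN=(all ⊤)   OUT=(all ⊤)
  B1:   IN=(all ⊤)   OUT=(all ⊤)
  B2:   IN=(all ⊤)   OUT={c:-; rest ⊤}
  B3:   IN={c:-; rest ⊤}   OUT={c:-; rest ⊤}
  B4:   IN={c:-; rest ⊤}   OUT=(all ⊤)
  B5:   IN=(all ⊤)   OUT=(all ⊤)
  B6:   IN=(all ⊤)   OUT=(all ⊤)
  B7:   IN=(all ⊤)   OUT=(all ⊤)
  B8:   IN=(all ⊤)   OUT={b:+; rest ⊤}
  B9:   IN=(all ⊤)   OUT={a:+; rest ⊤}

Merge at B9: IN[B9] = OUT[B4] ⊔ OUT[B8] = {a: ⊤, b: ⊤, c: ⊤, d: ⊤, e: ⊤, f: ⊤}
Applying B9's transfer function to that IN value gives OUT[B9] (row B9 above).

Answer: {a: +, b: ⊤, c: ⊤, d: ⊤, e: ⊤, f: ⊤}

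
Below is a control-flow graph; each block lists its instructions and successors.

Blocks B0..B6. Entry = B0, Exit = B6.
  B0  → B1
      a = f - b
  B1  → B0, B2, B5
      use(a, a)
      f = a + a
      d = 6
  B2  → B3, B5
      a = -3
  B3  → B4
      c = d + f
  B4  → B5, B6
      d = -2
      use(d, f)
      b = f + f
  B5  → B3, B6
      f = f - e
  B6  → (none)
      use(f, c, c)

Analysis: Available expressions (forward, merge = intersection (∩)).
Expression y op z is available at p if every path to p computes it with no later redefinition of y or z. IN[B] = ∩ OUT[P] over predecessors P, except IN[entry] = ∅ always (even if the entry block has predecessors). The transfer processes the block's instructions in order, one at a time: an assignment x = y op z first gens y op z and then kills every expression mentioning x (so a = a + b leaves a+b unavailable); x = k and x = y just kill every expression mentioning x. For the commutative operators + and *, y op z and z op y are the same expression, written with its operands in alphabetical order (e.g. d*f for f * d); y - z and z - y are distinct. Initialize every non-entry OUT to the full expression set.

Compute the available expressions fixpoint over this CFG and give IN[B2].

Fixpoint table:
  B0:  IN={}  OUT={f-b}
  B1:  IN={f-b}  OUT={a+a}
  B2:  IN={a+a}  OUT={}
  B3:  IN={}  OUT={d+f}
  B4:  IN={d+f}  OUT={f+f}
  B5:  IN={}  OUT={}
  B6:  IN={}  OUT={}

Merge at B2: IN[B2] = OUT[B1] = {a+a}

Answer: {a+a}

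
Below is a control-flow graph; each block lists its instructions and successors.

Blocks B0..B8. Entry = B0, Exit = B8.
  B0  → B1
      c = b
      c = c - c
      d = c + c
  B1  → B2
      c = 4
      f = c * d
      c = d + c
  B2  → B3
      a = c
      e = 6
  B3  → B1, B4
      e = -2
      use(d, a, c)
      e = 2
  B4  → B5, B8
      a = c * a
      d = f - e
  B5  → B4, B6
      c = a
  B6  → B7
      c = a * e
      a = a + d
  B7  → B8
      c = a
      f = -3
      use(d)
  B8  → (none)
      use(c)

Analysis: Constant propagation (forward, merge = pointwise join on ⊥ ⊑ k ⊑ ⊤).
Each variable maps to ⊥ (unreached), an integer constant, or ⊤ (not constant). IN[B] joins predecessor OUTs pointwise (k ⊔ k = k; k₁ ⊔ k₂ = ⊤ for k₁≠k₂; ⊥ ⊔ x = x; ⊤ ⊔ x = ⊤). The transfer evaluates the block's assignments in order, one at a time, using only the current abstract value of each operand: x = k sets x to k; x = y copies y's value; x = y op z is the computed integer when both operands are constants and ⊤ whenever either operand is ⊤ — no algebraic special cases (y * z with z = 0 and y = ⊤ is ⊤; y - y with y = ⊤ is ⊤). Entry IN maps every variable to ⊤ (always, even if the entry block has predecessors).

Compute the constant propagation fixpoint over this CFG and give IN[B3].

Per-block solution:
  B0:  IN=(all ⊤)  OUT=(all ⊤)
  B1:  IN=(all ⊤)  OUT=(all ⊤)
  B2:  IN=(all ⊤)  OUT={e:6; rest ⊤}
  B3:  IN={e:6; rest ⊤}  OUT={e:2; rest ⊤}
  B4:  IN={e:2; rest ⊤}  OUT={e:2; rest ⊤}
  B5:  IN={e:2; rest ⊤}  OUT={e:2; rest ⊤}
  B6:  IN={e:2; rest ⊤}  OUT={e:2; rest ⊤}
  B7:  IN={e:2; rest ⊤}  OUT={e:2, f:-3; rest ⊤}
  B8:  IN={e:2; rest ⊤}  OUT={e:2; rest ⊤}

Merge at B3: IN[B3] = OUT[B2] = {a: ⊤, b: ⊤, c: ⊤, d: ⊤, e: 6, f: ⊤}

Answer: {a: ⊤, b: ⊤, c: ⊤, d: ⊤, e: 6, f: ⊤}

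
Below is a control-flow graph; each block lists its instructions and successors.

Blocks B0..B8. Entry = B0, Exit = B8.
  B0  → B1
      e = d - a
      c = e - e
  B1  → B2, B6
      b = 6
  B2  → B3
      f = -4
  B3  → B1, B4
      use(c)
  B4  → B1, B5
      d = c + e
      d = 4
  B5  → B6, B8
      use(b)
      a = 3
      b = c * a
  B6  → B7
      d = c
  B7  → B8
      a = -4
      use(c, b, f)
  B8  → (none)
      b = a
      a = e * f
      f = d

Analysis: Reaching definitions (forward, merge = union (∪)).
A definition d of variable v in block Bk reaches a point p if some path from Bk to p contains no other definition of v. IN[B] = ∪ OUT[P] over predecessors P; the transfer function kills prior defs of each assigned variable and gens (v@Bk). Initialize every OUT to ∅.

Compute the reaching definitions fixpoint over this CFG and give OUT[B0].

Per-block solution:
  B0: | IN={} | OUT={c@B0, e@B0}
  B1: | IN={b@B1, c@B0, d@B4, e@B0, f@B2} | OUT={b@B1, c@B0, d@B4, e@B0, f@B2}
  B2: | IN={b@B1, c@B0, d@B4, e@B0, f@B2} | OUT={b@B1, c@B0, d@B4, e@B0, f@B2}
  B3: | IN={b@B1, c@B0, d@B4, e@B0, f@B2} | OUT={b@B1, c@B0, d@B4, e@B0, f@B2}
  B4: | IN={b@B1, c@B0, d@B4, e@B0, f@B2} | OUT={b@B1, c@B0, d@B4, e@B0, f@B2}
  B5: | IN={b@B1, c@B0, d@B4, e@B0, f@B2} | OUT={a@B5, b@B5, c@B0, d@B4, e@B0, f@B2}
  B6: | IN={a@B5, b@B1, b@B5, c@B0, d@B4, e@B0, f@B2} | OUT={a@B5, b@B1, b@B5, c@B0, d@B6, e@B0, f@B2}
  B7: | IN={a@B5, b@B1, b@B5, c@B0, d@B6, e@B0, f@B2} | OUT={a@B7, b@B1, b@B5, c@B0, d@B6, e@B0, f@B2}
  B8: | IN={a@B5, a@B7, b@B1, b@B5, c@B0, d@B4, d@B6, e@B0, f@B2} | OUT={a@B8, b@B8, c@B0, d@B4, d@B6, e@B0, f@B8}

B0 is the boundary node: IN[B0] = {}
Applying B0's transfer function to that IN value gives OUT[B0] (row B0 above).

Answer: {c@B0, e@B0}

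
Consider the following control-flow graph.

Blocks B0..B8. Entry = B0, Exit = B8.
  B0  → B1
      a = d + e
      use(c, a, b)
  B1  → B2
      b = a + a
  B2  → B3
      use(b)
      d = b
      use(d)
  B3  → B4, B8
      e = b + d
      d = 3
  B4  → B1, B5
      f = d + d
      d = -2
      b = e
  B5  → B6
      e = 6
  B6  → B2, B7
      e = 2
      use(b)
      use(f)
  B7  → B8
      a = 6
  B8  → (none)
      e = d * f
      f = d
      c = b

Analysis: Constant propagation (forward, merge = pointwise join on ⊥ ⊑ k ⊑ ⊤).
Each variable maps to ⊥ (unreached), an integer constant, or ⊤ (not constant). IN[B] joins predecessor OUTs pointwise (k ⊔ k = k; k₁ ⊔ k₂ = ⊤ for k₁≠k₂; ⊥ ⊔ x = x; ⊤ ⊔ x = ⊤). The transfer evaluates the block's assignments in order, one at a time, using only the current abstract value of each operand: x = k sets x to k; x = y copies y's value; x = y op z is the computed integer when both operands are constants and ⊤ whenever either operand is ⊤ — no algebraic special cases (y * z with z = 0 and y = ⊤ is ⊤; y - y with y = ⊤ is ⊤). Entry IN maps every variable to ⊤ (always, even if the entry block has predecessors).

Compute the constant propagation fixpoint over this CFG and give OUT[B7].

Answer: {a: 6, b: ⊤, c: ⊤, d: -2, e: 2, f: 6}

Derivation:
Converged values:
  B0: | IN=(all ⊤) | OUT=(all ⊤)
  B1: | IN=(all ⊤) | OUT=(all ⊤)
  B2: | IN=(all ⊤) | OUT=(all ⊤)
  B3: | IN=(all ⊤) | OUT={d:3; rest ⊤}
  B4: | IN={d:3; rest ⊤} | OUT={d:-2, f:6; rest ⊤}
  B5: | IN={d:-2, f:6; rest ⊤} | OUT={d:-2, e:6, f:6; rest ⊤}
  B6: | IN={d:-2, e:6, f:6; rest ⊤} | OUT={d:-2, e:2, f:6; rest ⊤}
  B7: | IN={d:-2, e:2, f:6; rest ⊤} | OUT={a:6, d:-2, e:2, f:6; rest ⊤}
  B8: | IN=(all ⊤) | OUT=(all ⊤)

Merge at B7: IN[B7] = OUT[B6] = {a: ⊤, b: ⊤, c: ⊤, d: -2, e: 2, f: 6}
Applying B7's transfer function to that IN value gives OUT[B7] (row B7 above).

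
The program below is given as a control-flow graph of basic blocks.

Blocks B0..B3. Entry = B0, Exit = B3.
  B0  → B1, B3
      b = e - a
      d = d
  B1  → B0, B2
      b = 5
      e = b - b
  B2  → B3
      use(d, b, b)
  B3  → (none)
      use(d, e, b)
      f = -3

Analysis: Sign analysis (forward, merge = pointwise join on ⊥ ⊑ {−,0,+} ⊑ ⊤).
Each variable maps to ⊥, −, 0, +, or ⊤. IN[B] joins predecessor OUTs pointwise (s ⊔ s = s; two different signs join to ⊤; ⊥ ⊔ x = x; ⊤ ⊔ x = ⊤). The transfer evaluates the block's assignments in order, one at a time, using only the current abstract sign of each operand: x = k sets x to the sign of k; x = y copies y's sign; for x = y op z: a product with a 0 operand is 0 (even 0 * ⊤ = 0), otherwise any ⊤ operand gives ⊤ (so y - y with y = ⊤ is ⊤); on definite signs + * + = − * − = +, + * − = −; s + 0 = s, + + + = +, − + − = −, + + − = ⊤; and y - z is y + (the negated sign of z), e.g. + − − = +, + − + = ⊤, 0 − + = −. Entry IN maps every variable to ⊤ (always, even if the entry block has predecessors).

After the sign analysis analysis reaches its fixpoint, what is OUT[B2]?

Fixpoint table:
  B0:  IN=(all ⊤)  OUT=(all ⊤)
  B1:  IN=(all ⊤)  OUT={b:+; rest ⊤}
  B2:  IN={b:+; rest ⊤}  OUT={b:+; rest ⊤}
  B3:  IN=(all ⊤)  OUT={f:-; rest ⊤}

Merge at B2: IN[B2] = OUT[B1] = {a: ⊤, b: +, c: ⊤, d: ⊤, e: ⊤, f: ⊤}
Applying B2's transfer function to that IN value gives OUT[B2] (row B2 above).

Answer: {a: ⊤, b: +, c: ⊤, d: ⊤, e: ⊤, f: ⊤}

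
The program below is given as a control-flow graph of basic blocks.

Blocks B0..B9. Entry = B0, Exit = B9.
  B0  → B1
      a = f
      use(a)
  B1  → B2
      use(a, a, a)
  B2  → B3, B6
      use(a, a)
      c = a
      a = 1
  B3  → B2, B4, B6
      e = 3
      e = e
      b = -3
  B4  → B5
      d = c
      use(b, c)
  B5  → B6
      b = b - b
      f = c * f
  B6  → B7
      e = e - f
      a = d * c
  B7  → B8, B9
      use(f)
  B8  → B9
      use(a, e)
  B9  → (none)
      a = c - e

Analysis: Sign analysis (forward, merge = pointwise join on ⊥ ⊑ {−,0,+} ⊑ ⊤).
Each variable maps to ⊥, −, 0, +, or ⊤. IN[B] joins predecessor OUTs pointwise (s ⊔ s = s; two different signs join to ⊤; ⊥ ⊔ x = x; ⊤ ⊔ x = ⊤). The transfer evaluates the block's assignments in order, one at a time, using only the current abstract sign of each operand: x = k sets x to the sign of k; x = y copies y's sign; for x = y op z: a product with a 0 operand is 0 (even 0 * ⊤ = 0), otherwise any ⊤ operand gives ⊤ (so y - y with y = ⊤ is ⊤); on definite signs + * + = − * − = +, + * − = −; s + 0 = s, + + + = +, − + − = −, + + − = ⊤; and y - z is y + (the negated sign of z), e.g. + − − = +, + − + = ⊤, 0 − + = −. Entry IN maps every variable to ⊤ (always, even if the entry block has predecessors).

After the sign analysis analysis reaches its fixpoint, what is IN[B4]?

Answer: {a: +, b: -, c: ⊤, d: ⊤, e: +, f: ⊤}

Derivation:
Per-block solution:
  B0: | IN=(all ⊤) | OUT=(all ⊤)
  B1: | IN=(all ⊤) | OUT=(all ⊤)
  B2: | IN=(all ⊤) | OUT={a:+; rest ⊤}
  B3: | IN={a:+; rest ⊤} | OUT={a:+, b:-, e:+; rest ⊤}
  B4: | IN={a:+, b:-, e:+; rest ⊤} | OUT={a:+, b:-, e:+; rest ⊤}
  B5: | IN={a:+, b:-, e:+; rest ⊤} | OUT={a:+, e:+; rest ⊤}
  B6: | IN={a:+; rest ⊤} | OUT=(all ⊤)
  B7: | IN=(all ⊤) | OUT=(all ⊤)
  B8: | IN=(all ⊤) | OUT=(all ⊤)
  B9: | IN=(all ⊤) | OUT=(all ⊤)

Merge at B4: IN[B4] = OUT[B3] = {a: +, b: -, c: ⊤, d: ⊤, e: +, f: ⊤}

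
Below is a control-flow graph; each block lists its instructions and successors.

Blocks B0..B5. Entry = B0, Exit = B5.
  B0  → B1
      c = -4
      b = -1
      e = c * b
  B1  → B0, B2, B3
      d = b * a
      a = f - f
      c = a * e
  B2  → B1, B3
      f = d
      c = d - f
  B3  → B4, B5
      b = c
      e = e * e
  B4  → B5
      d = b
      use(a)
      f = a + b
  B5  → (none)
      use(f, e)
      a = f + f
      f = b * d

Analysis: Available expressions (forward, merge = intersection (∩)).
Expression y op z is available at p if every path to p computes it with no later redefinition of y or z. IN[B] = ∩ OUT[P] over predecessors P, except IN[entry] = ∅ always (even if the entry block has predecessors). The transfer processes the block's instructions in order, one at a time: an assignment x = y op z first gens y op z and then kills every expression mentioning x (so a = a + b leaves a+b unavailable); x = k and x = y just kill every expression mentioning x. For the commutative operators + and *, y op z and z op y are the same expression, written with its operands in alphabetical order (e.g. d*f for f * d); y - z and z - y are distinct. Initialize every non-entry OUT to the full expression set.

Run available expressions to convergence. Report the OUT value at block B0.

Answer: {b*c}

Trace:
Fixpoint table:
  B0:   IN={}   OUT={b*c}
  B1:   IN={}   OUT={a*e, f-f}
  B2:   IN={a*e, f-f}   OUT={a*e, d-f}
  B3:   IN={a*e}   OUT={}
  B4:   IN={}   OUT={a+b}
  B5:   IN={}   OUT={b*d}

Merge at B0 (entry node, so the boundary value {} is joined with the incoming edge(s)): IN[B0] = {} ∩ OUT[B1] = {}
Applying B0's transfer function to that IN value gives OUT[B0] (row B0 above).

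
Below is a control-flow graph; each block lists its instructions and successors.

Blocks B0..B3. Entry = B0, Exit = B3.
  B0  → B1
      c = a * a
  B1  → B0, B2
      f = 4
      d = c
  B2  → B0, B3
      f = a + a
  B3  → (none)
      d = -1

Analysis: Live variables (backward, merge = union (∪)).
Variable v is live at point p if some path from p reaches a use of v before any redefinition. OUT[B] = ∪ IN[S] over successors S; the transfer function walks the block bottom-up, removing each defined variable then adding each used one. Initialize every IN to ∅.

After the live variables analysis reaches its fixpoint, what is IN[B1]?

Per-block solution:
  B0: | IN={a} | OUT={a, c}
  B1: | IN={a, c} | OUT={a}
  B2: | IN={a} | OUT={a}
  B3: | IN={} | OUT={}

Merge at B1: OUT[B1] = IN[B0] ⊔ IN[B2] = {a}
Applying B1's transfer function to that OUT value gives IN[B1] (row B1 above).

Answer: {a, c}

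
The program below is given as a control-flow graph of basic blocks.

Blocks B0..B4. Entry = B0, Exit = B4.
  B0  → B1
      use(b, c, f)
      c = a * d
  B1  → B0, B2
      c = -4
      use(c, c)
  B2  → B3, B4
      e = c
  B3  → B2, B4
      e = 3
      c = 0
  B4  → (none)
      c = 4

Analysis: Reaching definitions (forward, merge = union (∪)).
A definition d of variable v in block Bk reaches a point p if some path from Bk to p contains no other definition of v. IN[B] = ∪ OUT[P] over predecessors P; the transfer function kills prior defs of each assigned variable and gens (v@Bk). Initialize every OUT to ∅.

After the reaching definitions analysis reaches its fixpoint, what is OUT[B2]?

Answer: {c@B1, c@B3, e@B2}

Trace:
Per-block solution:
  B0:   IN={c@B1}   OUT={c@B0}
  B1:   IN={c@B0}   OUT={c@B1}
  B2:   IN={c@B1, c@B3, e@B3}   OUT={c@B1, c@B3, e@B2}
  B3:   IN={c@B1, c@B3, e@B2}   OUT={c@B3, e@B3}
  B4:   IN={c@B1, c@B3, e@B2, e@B3}   OUT={c@B4, e@B2, e@B3}

Merge at B2: IN[B2] = OUT[B1] ⊔ OUT[B3] = {c@B1, c@B3, e@B3}
Applying B2's transfer function to that IN value gives OUT[B2] (row B2 above).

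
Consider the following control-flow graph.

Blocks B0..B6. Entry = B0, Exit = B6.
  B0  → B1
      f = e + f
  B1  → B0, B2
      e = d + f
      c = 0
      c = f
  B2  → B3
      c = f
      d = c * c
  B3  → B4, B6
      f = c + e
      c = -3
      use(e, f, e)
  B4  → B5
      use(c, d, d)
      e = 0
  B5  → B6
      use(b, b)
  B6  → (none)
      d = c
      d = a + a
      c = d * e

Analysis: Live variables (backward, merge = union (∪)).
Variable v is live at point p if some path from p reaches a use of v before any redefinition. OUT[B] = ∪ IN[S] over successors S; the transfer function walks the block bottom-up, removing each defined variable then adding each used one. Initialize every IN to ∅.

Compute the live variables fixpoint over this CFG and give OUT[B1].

Converged values:
  B0:  IN={a, b, d, e, f}  OUT={a, b, d, f}
  B1:  IN={a, b, d, f}  OUT={a, b, d, e, f}
  B2:  IN={a, b, e, f}  OUT={a, b, c, d, e}
  B3:  IN={a, b, c, d, e}  OUT={a, b, c, d, e}
  B4:  IN={a, b, c, d}  OUT={a, b, c, e}
  B5:  IN={a, b, c, e}  OUT={a, c, e}
  B6:  IN={a, c, e}  OUT={}

Merge at B1: OUT[B1] = IN[B0] ⊔ IN[B2] = {a, b, d, e, f}

Answer: {a, b, d, e, f}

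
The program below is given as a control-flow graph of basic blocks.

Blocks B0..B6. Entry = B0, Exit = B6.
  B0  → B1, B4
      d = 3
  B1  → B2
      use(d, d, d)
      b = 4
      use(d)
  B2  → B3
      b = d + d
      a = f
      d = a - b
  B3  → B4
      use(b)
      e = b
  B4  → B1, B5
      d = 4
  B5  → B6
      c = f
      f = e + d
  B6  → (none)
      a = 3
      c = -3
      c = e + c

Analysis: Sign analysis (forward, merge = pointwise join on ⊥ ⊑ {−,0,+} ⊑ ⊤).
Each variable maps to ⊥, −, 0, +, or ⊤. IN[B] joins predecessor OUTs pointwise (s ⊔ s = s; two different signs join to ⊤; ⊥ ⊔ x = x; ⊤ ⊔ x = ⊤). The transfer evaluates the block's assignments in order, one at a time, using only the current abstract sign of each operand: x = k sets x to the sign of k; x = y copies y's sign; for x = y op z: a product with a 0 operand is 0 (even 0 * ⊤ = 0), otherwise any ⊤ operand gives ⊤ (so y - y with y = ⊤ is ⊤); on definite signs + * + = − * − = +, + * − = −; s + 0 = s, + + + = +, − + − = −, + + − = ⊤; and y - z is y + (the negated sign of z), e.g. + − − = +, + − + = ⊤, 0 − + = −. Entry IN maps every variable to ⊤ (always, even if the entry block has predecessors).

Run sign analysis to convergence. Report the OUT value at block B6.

Answer: {a: +, b: ⊤, c: ⊤, d: +, e: ⊤, f: ⊤}

Working:
Fixpoint table:
  B0:   IN=(all ⊤)   OUT={d:+; rest ⊤}
  B1:   IN={d:+; rest ⊤}   OUT={b:+, d:+; rest ⊤}
  B2:   IN={b:+, d:+; rest ⊤}   OUT={b:+; rest ⊤}
  B3:   IN={b:+; rest ⊤}   OUT={b:+, e:+; rest ⊤}
  B4:   IN=(all ⊤)   OUT={d:+; rest ⊤}
  B5:   IN={d:+; rest ⊤}   OUT={d:+; rest ⊤}
  B6:   IN={d:+; rest ⊤}   OUT={a:+, d:+; rest ⊤}

Merge at B6: IN[B6] = OUT[B5] = {a: ⊤, b: ⊤, c: ⊤, d: +, e: ⊤, f: ⊤}
Applying B6's transfer function to that IN value gives OUT[B6] (row B6 above).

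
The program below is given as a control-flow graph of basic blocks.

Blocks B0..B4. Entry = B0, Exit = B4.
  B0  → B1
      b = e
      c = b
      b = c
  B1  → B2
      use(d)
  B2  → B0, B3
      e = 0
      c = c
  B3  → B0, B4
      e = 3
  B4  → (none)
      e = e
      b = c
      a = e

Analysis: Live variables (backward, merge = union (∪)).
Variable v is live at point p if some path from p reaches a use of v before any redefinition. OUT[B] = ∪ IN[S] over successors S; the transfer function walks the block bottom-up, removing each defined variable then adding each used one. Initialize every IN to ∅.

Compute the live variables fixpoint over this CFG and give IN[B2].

Per-block solution:
  B0:   IN={d, e}   OUT={c, d}
  B1:   IN={c, d}   OUT={c, d}
  B2:   IN={c, d}   OUT={c, d, e}
  B3:   IN={c, d}   OUT={c, d, e}
  B4:   IN={c, e}   OUT={}

Merge at B2: OUT[B2] = IN[B0] ⊔ IN[B3] = {c, d, e}
Applying B2's transfer function to that OUT value gives IN[B2] (row B2 above).

Answer: {c, d}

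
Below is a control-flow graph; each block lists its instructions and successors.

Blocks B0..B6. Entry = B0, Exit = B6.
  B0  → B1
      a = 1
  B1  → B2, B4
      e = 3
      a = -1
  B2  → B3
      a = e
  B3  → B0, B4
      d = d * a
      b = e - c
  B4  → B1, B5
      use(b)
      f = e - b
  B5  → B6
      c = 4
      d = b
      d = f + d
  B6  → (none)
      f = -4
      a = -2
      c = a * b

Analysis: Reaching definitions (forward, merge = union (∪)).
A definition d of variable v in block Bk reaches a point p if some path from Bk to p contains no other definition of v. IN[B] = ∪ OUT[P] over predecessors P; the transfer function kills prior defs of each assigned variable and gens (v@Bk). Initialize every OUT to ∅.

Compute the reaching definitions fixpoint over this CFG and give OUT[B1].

Per-block solution:
  B0:   IN={a@B2, b@B3, d@B3, e@B1, f@B4}   OUT={a@B0, b@B3, d@B3, e@B1, f@B4}
  B1:   IN={a@B0, a@B1, a@B2, b@B3, d@B3, e@B1, f@B4}   OUT={a@B1, b@B3, d@B3, e@B1, f@B4}
  B2:   IN={a@B1, b@B3, d@B3, e@B1, f@B4}   OUT={a@B2, b@B3, d@B3, e@B1, f@B4}
  B3:   IN={a@B2, b@B3, d@B3, e@B1, f@B4}   OUT={a@B2, b@B3, d@B3, e@B1, f@B4}
  B4:   IN={a@B1, a@B2, b@B3, d@B3, e@B1, f@B4}   OUT={a@B1, a@B2, b@B3, d@B3, e@B1, f@B4}
  B5:   IN={a@B1, a@B2, b@B3, d@B3, e@B1, f@B4}   OUT={a@B1, a@B2, b@B3, c@B5, d@B5, e@B1, f@B4}
  B6:   IN={a@B1, a@B2, b@B3, c@B5, d@B5, e@B1, f@B4}   OUT={a@B6, b@B3, c@B6, d@B5, e@B1, f@B6}

Merge at B1: IN[B1] = OUT[B0] ⊔ OUT[B4] = {a@B0, a@B1, a@B2, b@B3, d@B3, e@B1, f@B4}
Applying B1's transfer function to that IN value gives OUT[B1] (row B1 above).

Answer: {a@B1, b@B3, d@B3, e@B1, f@B4}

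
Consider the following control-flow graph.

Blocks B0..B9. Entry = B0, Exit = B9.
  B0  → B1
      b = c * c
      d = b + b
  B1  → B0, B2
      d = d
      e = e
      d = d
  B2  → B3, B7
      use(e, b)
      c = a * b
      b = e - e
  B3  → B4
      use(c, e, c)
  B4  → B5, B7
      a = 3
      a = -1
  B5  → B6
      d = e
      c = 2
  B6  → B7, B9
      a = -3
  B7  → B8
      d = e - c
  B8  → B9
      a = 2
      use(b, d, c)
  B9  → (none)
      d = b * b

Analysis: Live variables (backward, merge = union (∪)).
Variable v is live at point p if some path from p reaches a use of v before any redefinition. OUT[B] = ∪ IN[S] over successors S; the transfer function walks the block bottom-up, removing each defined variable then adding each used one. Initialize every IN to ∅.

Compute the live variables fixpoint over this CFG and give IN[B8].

Answer: {b, c, d}

Derivation:
Fixpoint table:
  B0: | IN={a, c, e} | OUT={a, b, c, d, e}
  B1: | IN={a, b, c, d, e} | OUT={a, b, c, e}
  B2: | IN={a, b, e} | OUT={b, c, e}
  B3: | IN={b, c, e} | OUT={b, c, e}
  B4: | IN={b, c, e} | OUT={b, c, e}
  B5: | IN={b, e} | OUT={b, c, e}
  B6: | IN={b, c, e} | OUT={b, c, e}
  B7: | IN={b, c, e} | OUT={b, c, d}
  B8: | IN={b, c, d} | OUT={b}
  B9: | IN={b} | OUT={}

Merge at B8: OUT[B8] = IN[B9] = {b}
Applying B8's transfer function to that OUT value gives IN[B8] (row B8 above).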